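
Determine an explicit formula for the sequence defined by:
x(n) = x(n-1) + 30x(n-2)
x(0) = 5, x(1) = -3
Characteristic equation: x² - x - 30 = 0, which factors as (x - (6))(x - (-5)) = 0.
Roots r₁ = 6, r₂ = -5 (distinct).
General solution: x(n) = A·(6)^n + B·(-5)^n.
From x(0) = 5: A + B = 5.
From x(1) = -3: 6A - 5B = -3.
Solving: A = 2, B = 3.
So x(n) = 3 \left(-5\right)^{n} + 2 \cdot 6^{n}.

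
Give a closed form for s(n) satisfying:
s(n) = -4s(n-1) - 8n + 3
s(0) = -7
First-order linear with linear forcing.
Homogeneous solution: s_h(n) = A·(-4)^n.
Try particular s_p(n) = pn + q. Substituting:
  pn + q = -4(p(n-1) + q) - 8n + 3.
Matching the n-coefficient: p = -4p - 8 ⇒ p = - \frac{8}{5}.
Matching constants: q = 4p - 4q + 3 ⇒ q = - \frac{17}{25}.
General: s(n) = A·(-4)^n - \frac{8 n}{5} - \frac{17}{25}.
Apply s(0) = -7: A - \frac{17}{25} = -7 ⇒ A = - \frac{158}{25}.
So s(n) = - \frac{158 \left(-4\right)^{n}}{25} - \frac{8 n}{5} - \frac{17}{25}.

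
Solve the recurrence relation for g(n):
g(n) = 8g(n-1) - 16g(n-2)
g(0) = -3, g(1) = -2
Characteristic equation: x² - 8x + 16 = 0, which is (x - (4))².
Repeated root r = 4.
General solution: g(n) = (A + Bn)·(4)^n.
From g(0) = -3: A = -3.
From g(1) = -2: (A + B)·(4) = -2 ⇒ B = \frac{5}{2}.
So g(n) = \left(\frac{5 n}{2} - 3\right) \cdot (4)^n.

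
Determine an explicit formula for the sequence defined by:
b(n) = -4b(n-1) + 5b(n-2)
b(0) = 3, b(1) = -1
Characteristic equation: x² + 4x - 5 = 0, which factors as (x - (-5))(x - (1)) = 0.
Roots r₁ = -5, r₂ = 1 (distinct).
General solution: b(n) = A·(-5)^n + B·(1)^n.
From b(0) = 3: A + B = 3.
From b(1) = -1: -5A + B = -1.
Solving: A = \frac{2}{3}, B = \frac{7}{3}.
So b(n) = \frac{2 \left(-5\right)^{n}}{3} + \frac{7}{3}.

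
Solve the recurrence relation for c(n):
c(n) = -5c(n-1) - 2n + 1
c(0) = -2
First-order linear with linear forcing.
Homogeneous solution: c_h(n) = A·(-5)^n.
Try particular c_p(n) = pn + q. Substituting:
  pn + q = -5(p(n-1) + q) - 2n + 1.
Matching the n-coefficient: p = -5p - 2 ⇒ p = - \frac{1}{3}.
Matching constants: q = 5p - 5q + 1 ⇒ q = - \frac{1}{9}.
General: c(n) = A·(-5)^n - \frac{n}{3} - \frac{1}{9}.
Apply c(0) = -2: A - \frac{1}{9} = -2 ⇒ A = - \frac{17}{9}.
So c(n) = - \frac{17 \left(-5\right)^{n}}{9} - \frac{n}{3} - \frac{1}{9}.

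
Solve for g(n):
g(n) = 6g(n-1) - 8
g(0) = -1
First-order linear non-homogeneous.
Homogeneous solution: g_h(n) = A·(6)^n.
Try constant particular solution g_p = K: K = 6K - 8 ⇒ K = \frac{8}{5}.
General: g(n) = A·(6)^n + \frac{8}{5}.
Apply g(0) = -1: A + \frac{8}{5} = -1 ⇒ A = - \frac{13}{5}.
So g(n) = \frac{8}{5} - \frac{13 \cdot 6^{n}}{5}.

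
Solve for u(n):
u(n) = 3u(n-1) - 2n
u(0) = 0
First-order linear with linear forcing.
Homogeneous solution: u_h(n) = A·(3)^n.
Try particular u_p(n) = pn + q. Substituting:
  pn + q = 3(p(n-1) + q) - 2n.
Matching the n-coefficient: p = 3p - 2 ⇒ p = 1.
Matching constants: q = -3p + 3q ⇒ q = \frac{3}{2}.
General: u(n) = A·(3)^n + n + \frac{3}{2}.
Apply u(0) = 0: A + \frac{3}{2} = 0 ⇒ A = - \frac{3}{2}.
So u(n) = - \frac{3 \cdot 3^{n}}{2} + n + \frac{3}{2}.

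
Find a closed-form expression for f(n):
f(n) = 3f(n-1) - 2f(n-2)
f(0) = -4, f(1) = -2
Characteristic equation: x² - 3x + 2 = 0, which factors as (x - (2))(x - (1)) = 0.
Roots r₁ = 2, r₂ = 1 (distinct).
General solution: f(n) = A·(2)^n + B·(1)^n.
From f(0) = -4: A + B = -4.
From f(1) = -2: 2A + B = -2.
Solving: A = 2, B = -6.
So f(n) = 2 \cdot 2^{n} - 6.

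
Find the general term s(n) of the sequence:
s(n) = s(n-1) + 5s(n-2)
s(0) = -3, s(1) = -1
Characteristic equation: x² - x - 5 = 0.
Discriminant Δ = (1)² + 4·(5) = 21.
Roots r₁,₂ = (1 ± √21)/2, so r₁ = \frac{1}{2} + \frac{\sqrt{21}}{2}, r₂ = \frac{1}{2} - \frac{\sqrt{21}}{2}.
General solution: s(n) = A·r₁^n + B·r₂^n.
From the initial conditions, A + B = -3 and r₁A + r₂B = -1.
Since r₁ - r₂ = √21: A = (-1 - (-3)r₂)/√21 = - \frac{3}{2} + \frac{\sqrt{21}}{42}, and B = -3 - A = - \frac{3}{2} - \frac{\sqrt{21}}{42}.
So s(n) = \left(- \frac{3}{2} + \frac{\sqrt{21}}{42}\right)\left(\frac{1}{2} + \frac{\sqrt{21}}{2}\right)^n + \left(- \frac{3}{2} - \frac{\sqrt{21}}{42}\right)\left(\frac{1}{2} - \frac{\sqrt{21}}{2}\right)^n.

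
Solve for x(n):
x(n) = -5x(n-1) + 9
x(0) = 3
First-order linear non-homogeneous.
Homogeneous solution: x_h(n) = A·(-5)^n.
Try constant particular solution x_p = K: K = -5K + 9 ⇒ K = \frac{3}{2}.
General: x(n) = A·(-5)^n + \frac{3}{2}.
Apply x(0) = 3: A + \frac{3}{2} = 3 ⇒ A = \frac{3}{2}.
So x(n) = \frac{3 \left(-5\right)^{n}}{2} + \frac{3}{2}.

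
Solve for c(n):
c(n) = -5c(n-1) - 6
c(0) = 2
First-order linear non-homogeneous.
Homogeneous solution: c_h(n) = A·(-5)^n.
Try constant particular solution c_p = K: K = -5K - 6 ⇒ K = -1.
General: c(n) = A·(-5)^n - 1.
Apply c(0) = 2: A - 1 = 2 ⇒ A = 3.
So c(n) = 3 \left(-5\right)^{n} - 1.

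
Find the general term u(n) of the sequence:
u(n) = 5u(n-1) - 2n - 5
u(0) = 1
First-order linear with linear forcing.
Homogeneous solution: u_h(n) = A·(5)^n.
Try particular u_p(n) = pn + q. Substituting:
  pn + q = 5(p(n-1) + q) - 2n - 5.
Matching the n-coefficient: p = 5p - 2 ⇒ p = \frac{1}{2}.
Matching constants: q = -5p + 5q - 5 ⇒ q = \frac{15}{8}.
General: u(n) = A·(5)^n + \frac{n}{2} + \frac{15}{8}.
Apply u(0) = 1: A + \frac{15}{8} = 1 ⇒ A = - \frac{7}{8}.
So u(n) = - \frac{7 \cdot 5^{n}}{8} + \frac{n}{2} + \frac{15}{8}.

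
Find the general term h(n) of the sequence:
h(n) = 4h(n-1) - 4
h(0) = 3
First-order linear non-homogeneous.
Homogeneous solution: h_h(n) = A·(4)^n.
Try constant particular solution h_p = K: K = 4K - 4 ⇒ K = \frac{4}{3}.
General: h(n) = A·(4)^n + \frac{4}{3}.
Apply h(0) = 3: A + \frac{4}{3} = 3 ⇒ A = \frac{5}{3}.
So h(n) = \frac{5 \cdot 4^{n}}{3} + \frac{4}{3}.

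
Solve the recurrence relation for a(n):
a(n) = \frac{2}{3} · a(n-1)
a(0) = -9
Pure geometric recurrence with ratio \frac{2}{3}.
By induction a(n) = a(0) · (\frac{2}{3})^n = - 9 \left(\frac{2}{3}\right)^{n}.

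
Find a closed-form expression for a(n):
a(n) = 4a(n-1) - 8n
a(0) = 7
First-order linear with linear forcing.
Homogeneous solution: a_h(n) = A·(4)^n.
Try particular a_p(n) = pn + q. Substituting:
  pn + q = 4(p(n-1) + q) - 8n.
Matching the n-coefficient: p = 4p - 8 ⇒ p = \frac{8}{3}.
Matching constants: q = -4p + 4q ⇒ q = \frac{32}{9}.
General: a(n) = A·(4)^n + \frac{8 n}{3} + \frac{32}{9}.
Apply a(0) = 7: A + \frac{32}{9} = 7 ⇒ A = \frac{31}{9}.
So a(n) = \frac{31 \cdot 4^{n}}{9} + \frac{8 n}{3} + \frac{32}{9}.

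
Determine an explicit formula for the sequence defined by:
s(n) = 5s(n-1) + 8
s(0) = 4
First-order linear non-homogeneous.
Homogeneous solution: s_h(n) = A·(5)^n.
Try constant particular solution s_p = K: K = 5K + 8 ⇒ K = -2.
General: s(n) = A·(5)^n - 2.
Apply s(0) = 4: A - 2 = 4 ⇒ A = 6.
So s(n) = 6 \cdot 5^{n} - 2.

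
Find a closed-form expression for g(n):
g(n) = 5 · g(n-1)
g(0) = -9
Pure geometric recurrence with ratio 5.
By induction g(n) = g(0) · (5)^n = - 9 \cdot 5^{n}.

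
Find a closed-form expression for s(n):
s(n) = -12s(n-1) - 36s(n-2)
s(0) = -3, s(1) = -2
Characteristic equation: x² + 12x + 36 = 0, which is (x - (-6))².
Repeated root r = -6.
General solution: s(n) = (A + Bn)·(-6)^n.
From s(0) = -3: A = -3.
From s(1) = -2: (A + B)·(-6) = -2 ⇒ B = \frac{10}{3}.
So s(n) = \left(\frac{10 n}{3} - 3\right) \cdot (-6)^n.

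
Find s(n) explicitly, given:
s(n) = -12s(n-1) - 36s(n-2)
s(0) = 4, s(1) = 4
Characteristic equation: x² + 12x + 36 = 0, which is (x - (-6))².
Repeated root r = -6.
General solution: s(n) = (A + Bn)·(-6)^n.
From s(0) = 4: A = 4.
From s(1) = 4: (A + B)·(-6) = 4 ⇒ B = - \frac{14}{3}.
So s(n) = \left(4 - \frac{14 n}{3}\right) \cdot (-6)^n.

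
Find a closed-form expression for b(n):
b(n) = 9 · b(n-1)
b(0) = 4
Pure geometric recurrence with ratio 9.
By induction b(n) = b(0) · (9)^n = 4 \cdot 9^{n}.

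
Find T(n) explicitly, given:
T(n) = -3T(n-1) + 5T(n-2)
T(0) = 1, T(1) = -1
Characteristic equation: x² + 3x - 5 = 0.
Discriminant Δ = (-3)² + 4·(5) = 29.
Roots r₁,₂ = (-3 ± √29)/2, so r₁ = - \frac{3}{2} + \frac{\sqrt{29}}{2}, r₂ = - \frac{\sqrt{29}}{2} - \frac{3}{2}.
General solution: T(n) = A·r₁^n + B·r₂^n.
From the initial conditions, A + B = 1 and r₁A + r₂B = -1.
Since r₁ - r₂ = √29: A = (-1 - (1)r₂)/√29 = \frac{\sqrt{29}}{58} + \frac{1}{2}, and B = 1 - A = \frac{1}{2} - \frac{\sqrt{29}}{58}.
So T(n) = \left(\frac{\sqrt{29}}{58} + \frac{1}{2}\right)\left(- \frac{3}{2} + \frac{\sqrt{29}}{2}\right)^n + \left(\frac{1}{2} - \frac{\sqrt{29}}{58}\right)\left(- \frac{\sqrt{29}}{2} - \frac{3}{2}\right)^n.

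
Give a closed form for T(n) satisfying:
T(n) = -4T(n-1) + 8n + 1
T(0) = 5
First-order linear with linear forcing.
Homogeneous solution: T_h(n) = A·(-4)^n.
Try particular T_p(n) = pn + q. Substituting:
  pn + q = -4(p(n-1) + q) + 8n + 1.
Matching the n-coefficient: p = -4p + 8 ⇒ p = \frac{8}{5}.
Matching constants: q = 4p - 4q + 1 ⇒ q = \frac{37}{25}.
General: T(n) = A·(-4)^n + \frac{8 n}{5} + \frac{37}{25}.
Apply T(0) = 5: A + \frac{37}{25} = 5 ⇒ A = \frac{88}{25}.
So T(n) = \frac{88 \left(-4\right)^{n}}{25} + \frac{8 n}{5} + \frac{37}{25}.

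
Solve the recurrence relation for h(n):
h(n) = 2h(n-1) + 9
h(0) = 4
First-order linear non-homogeneous.
Homogeneous solution: h_h(n) = A·(2)^n.
Try constant particular solution h_p = K: K = 2K + 9 ⇒ K = -9.
General: h(n) = A·(2)^n - 9.
Apply h(0) = 4: A - 9 = 4 ⇒ A = 13.
So h(n) = 13 \cdot 2^{n} - 9.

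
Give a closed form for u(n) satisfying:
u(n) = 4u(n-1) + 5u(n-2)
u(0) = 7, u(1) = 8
Characteristic equation: x² - 4x - 5 = 0, which factors as (x - (-1))(x - (5)) = 0.
Roots r₁ = -1, r₂ = 5 (distinct).
General solution: u(n) = A·(-1)^n + B·(5)^n.
From u(0) = 7: A + B = 7.
From u(1) = 8: -A + 5B = 8.
Solving: A = \frac{9}{2}, B = \frac{5}{2}.
So u(n) = \frac{9 \left(-1\right)^{n}}{2} + \frac{5 \cdot 5^{n}}{2}.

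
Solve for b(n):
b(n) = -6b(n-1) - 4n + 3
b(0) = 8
First-order linear with linear forcing.
Homogeneous solution: b_h(n) = A·(-6)^n.
Try particular b_p(n) = pn + q. Substituting:
  pn + q = -6(p(n-1) + q) - 4n + 3.
Matching the n-coefficient: p = -6p - 4 ⇒ p = - \frac{4}{7}.
Matching constants: q = 6p - 6q + 3 ⇒ q = - \frac{3}{49}.
General: b(n) = A·(-6)^n - \frac{4 n}{7} - \frac{3}{49}.
Apply b(0) = 8: A - \frac{3}{49} = 8 ⇒ A = \frac{395}{49}.
So b(n) = \frac{395 \left(-6\right)^{n}}{49} - \frac{4 n}{7} - \frac{3}{49}.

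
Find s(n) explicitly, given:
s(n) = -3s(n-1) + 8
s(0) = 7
First-order linear non-homogeneous.
Homogeneous solution: s_h(n) = A·(-3)^n.
Try constant particular solution s_p = K: K = -3K + 8 ⇒ K = 2.
General: s(n) = A·(-3)^n + 2.
Apply s(0) = 7: A + 2 = 7 ⇒ A = 5.
So s(n) = 5 \left(-3\right)^{n} + 2.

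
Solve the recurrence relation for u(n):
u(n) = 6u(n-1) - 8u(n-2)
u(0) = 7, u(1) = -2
Characteristic equation: x² - 6x + 8 = 0, which factors as (x - (4))(x - (2)) = 0.
Roots r₁ = 4, r₂ = 2 (distinct).
General solution: u(n) = A·(4)^n + B·(2)^n.
From u(0) = 7: A + B = 7.
From u(1) = -2: 4A + 2B = -2.
Solving: A = -8, B = 15.
So u(n) = 15 \cdot 2^{n} - 8 \cdot 4^{n}.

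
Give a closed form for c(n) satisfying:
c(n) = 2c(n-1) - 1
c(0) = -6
First-order linear non-homogeneous.
Homogeneous solution: c_h(n) = A·(2)^n.
Try constant particular solution c_p = K: K = 2K - 1 ⇒ K = 1.
General: c(n) = A·(2)^n + 1.
Apply c(0) = -6: A + 1 = -6 ⇒ A = -7.
So c(n) = 1 - 7 \cdot 2^{n}.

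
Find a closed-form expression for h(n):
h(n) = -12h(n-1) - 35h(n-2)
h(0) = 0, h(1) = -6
Characteristic equation: x² + 12x + 35 = 0, which factors as (x - (-5))(x - (-7)) = 0.
Roots r₁ = -5, r₂ = -7 (distinct).
General solution: h(n) = A·(-5)^n + B·(-7)^n.
From h(0) = 0: A + B = 0.
From h(1) = -6: -5A - 7B = -6.
Solving: A = -3, B = 3.
So h(n) = - 3 \left(-5\right)^{n} + 3 \left(-7\right)^{n}.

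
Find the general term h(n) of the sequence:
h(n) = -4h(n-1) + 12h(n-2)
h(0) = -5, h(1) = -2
Characteristic equation: x² + 4x - 12 = 0, which factors as (x - (-6))(x - (2)) = 0.
Roots r₁ = -6, r₂ = 2 (distinct).
General solution: h(n) = A·(-6)^n + B·(2)^n.
From h(0) = -5: A + B = -5.
From h(1) = -2: -6A + 2B = -2.
Solving: A = -1, B = -4.
So h(n) = - \left(-6\right)^{n} - 4 \cdot 2^{n}.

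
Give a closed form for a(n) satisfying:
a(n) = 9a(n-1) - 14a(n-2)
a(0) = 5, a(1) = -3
Characteristic equation: x² - 9x + 14 = 0, which factors as (x - (2))(x - (7)) = 0.
Roots r₁ = 2, r₂ = 7 (distinct).
General solution: a(n) = A·(2)^n + B·(7)^n.
From a(0) = 5: A + B = 5.
From a(1) = -3: 2A + 7B = -3.
Solving: A = \frac{38}{5}, B = - \frac{13}{5}.
So a(n) = \frac{38 \cdot 2^{n}}{5} - \frac{13 \cdot 7^{n}}{5}.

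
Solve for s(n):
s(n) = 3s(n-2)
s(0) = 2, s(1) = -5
Characteristic equation: x² - 3 = 0.
Discriminant Δ = (0)² + 4·(3) = 12.
Roots r₁,₂ = (0 ± √12)/2, so r₁ = \sqrt{3}, r₂ = - \sqrt{3}.
General solution: s(n) = A·r₁^n + B·r₂^n.
From the initial conditions, A + B = 2 and r₁A + r₂B = -5.
Since r₁ - r₂ = √12: A = (-5 - (2)r₂)/√12 = 1 - \frac{5 \sqrt{3}}{6}, and B = 2 - A = 1 + \frac{5 \sqrt{3}}{6}.
So s(n) = \left(1 - \frac{5 \sqrt{3}}{6}\right)\left(\sqrt{3}\right)^n + \left(1 + \frac{5 \sqrt{3}}{6}\right)\left(- \sqrt{3}\right)^n.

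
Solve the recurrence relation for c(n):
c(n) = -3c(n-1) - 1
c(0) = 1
First-order linear non-homogeneous.
Homogeneous solution: c_h(n) = A·(-3)^n.
Try constant particular solution c_p = K: K = -3K - 1 ⇒ K = - \frac{1}{4}.
General: c(n) = A·(-3)^n - \frac{1}{4}.
Apply c(0) = 1: A - \frac{1}{4} = 1 ⇒ A = \frac{5}{4}.
So c(n) = \frac{5 \left(-3\right)^{n}}{4} - \frac{1}{4}.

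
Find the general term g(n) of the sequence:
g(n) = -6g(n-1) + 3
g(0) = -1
First-order linear non-homogeneous.
Homogeneous solution: g_h(n) = A·(-6)^n.
Try constant particular solution g_p = K: K = -6K + 3 ⇒ K = \frac{3}{7}.
General: g(n) = A·(-6)^n + \frac{3}{7}.
Apply g(0) = -1: A + \frac{3}{7} = -1 ⇒ A = - \frac{10}{7}.
So g(n) = \frac{3}{7} - \frac{10 \left(-6\right)^{n}}{7}.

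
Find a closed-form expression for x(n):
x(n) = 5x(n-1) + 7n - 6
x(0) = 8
First-order linear with linear forcing.
Homogeneous solution: x_h(n) = A·(5)^n.
Try particular x_p(n) = pn + q. Substituting:
  pn + q = 5(p(n-1) + q) + 7n - 6.
Matching the n-coefficient: p = 5p + 7 ⇒ p = - \frac{7}{4}.
Matching constants: q = -5p + 5q - 6 ⇒ q = - \frac{11}{16}.
General: x(n) = A·(5)^n - \frac{7 n}{4} - \frac{11}{16}.
Apply x(0) = 8: A - \frac{11}{16} = 8 ⇒ A = \frac{139}{16}.
So x(n) = \frac{139 \cdot 5^{n}}{16} - \frac{7 n}{4} - \frac{11}{16}.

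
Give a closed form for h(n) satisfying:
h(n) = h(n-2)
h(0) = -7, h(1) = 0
Characteristic equation: x² - 1 = 0, which factors as (x - (-1))(x - (1)) = 0.
Roots r₁ = -1, r₂ = 1 (distinct).
General solution: h(n) = A·(-1)^n + B·(1)^n.
From h(0) = -7: A + B = -7.
From h(1) = 0: -A + B = 0.
Solving: A = - \frac{7}{2}, B = - \frac{7}{2}.
So h(n) = - \frac{7 \left(-1\right)^{n}}{2} - \frac{7}{2}.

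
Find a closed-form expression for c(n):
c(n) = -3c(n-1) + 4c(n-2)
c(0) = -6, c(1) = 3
Characteristic equation: x² + 3x - 4 = 0, which factors as (x - (1))(x - (-4)) = 0.
Roots r₁ = 1, r₂ = -4 (distinct).
General solution: c(n) = A·(1)^n + B·(-4)^n.
From c(0) = -6: A + B = -6.
From c(1) = 3: A - 4B = 3.
Solving: A = - \frac{21}{5}, B = - \frac{9}{5}.
So c(n) = - \frac{9 \left(-4\right)^{n}}{5} - \frac{21}{5}.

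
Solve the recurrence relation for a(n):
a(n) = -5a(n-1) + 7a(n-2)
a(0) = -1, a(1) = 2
Characteristic equation: x² + 5x - 7 = 0.
Discriminant Δ = (-5)² + 4·(7) = 53.
Roots r₁,₂ = (-5 ± √53)/2, so r₁ = - \frac{5}{2} + \frac{\sqrt{53}}{2}, r₂ = - \frac{\sqrt{53}}{2} - \frac{5}{2}.
General solution: a(n) = A·r₁^n + B·r₂^n.
From the initial conditions, A + B = -1 and r₁A + r₂B = 2.
Since r₁ - r₂ = √53: A = (2 - (-1)r₂)/√53 = - \frac{1}{2} - \frac{\sqrt{53}}{106}, and B = -1 - A = - \frac{1}{2} + \frac{\sqrt{53}}{106}.
So a(n) = \left(- \frac{1}{2} - \frac{\sqrt{53}}{106}\right)\left(- \frac{5}{2} + \frac{\sqrt{53}}{2}\right)^n + \left(- \frac{1}{2} + \frac{\sqrt{53}}{106}\right)\left(- \frac{\sqrt{53}}{2} - \frac{5}{2}\right)^n.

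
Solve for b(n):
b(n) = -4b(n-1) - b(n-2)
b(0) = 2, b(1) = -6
Characteristic equation: x² + 4x + 1 = 0.
Discriminant Δ = (-4)² + 4·(-1) = 12.
Roots r₁,₂ = (-4 ± √12)/2, so r₁ = -2 + \sqrt{3}, r₂ = -2 - \sqrt{3}.
General solution: b(n) = A·r₁^n + B·r₂^n.
From the initial conditions, A + B = 2 and r₁A + r₂B = -6.
Since r₁ - r₂ = √12: A = (-6 - (2)r₂)/√12 = 1 - \frac{\sqrt{3}}{3}, and B = 2 - A = \frac{\sqrt{3}}{3} + 1.
So b(n) = \left(1 - \frac{\sqrt{3}}{3}\right)\left(-2 + \sqrt{3}\right)^n + \left(\frac{\sqrt{3}}{3} + 1\right)\left(-2 - \sqrt{3}\right)^n.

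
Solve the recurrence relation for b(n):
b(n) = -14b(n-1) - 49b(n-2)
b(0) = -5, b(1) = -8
Characteristic equation: x² + 14x + 49 = 0, which is (x - (-7))².
Repeated root r = -7.
General solution: b(n) = (A + Bn)·(-7)^n.
From b(0) = -5: A = -5.
From b(1) = -8: (A + B)·(-7) = -8 ⇒ B = \frac{43}{7}.
So b(n) = \left(\frac{43 n}{7} - 5\right) \cdot (-7)^n.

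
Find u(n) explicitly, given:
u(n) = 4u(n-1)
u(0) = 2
This is a homogeneous first-order recurrence with ratio 4.
By induction u(n) = u(0) · (4)^n = 2 \cdot 4^{n}.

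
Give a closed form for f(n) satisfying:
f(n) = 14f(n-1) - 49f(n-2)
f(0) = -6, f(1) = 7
Characteristic equation: x² - 14x + 49 = 0, which is (x - (7))².
Repeated root r = 7.
General solution: f(n) = (A + Bn)·(7)^n.
From f(0) = -6: A = -6.
From f(1) = 7: (A + B)·(7) = 7 ⇒ B = 7.
So f(n) = \left(7 n - 6\right) \cdot (7)^n.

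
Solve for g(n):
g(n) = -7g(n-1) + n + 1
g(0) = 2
First-order linear with linear forcing.
Homogeneous solution: g_h(n) = A·(-7)^n.
Try particular g_p(n) = pn + q. Substituting:
  pn + q = -7(p(n-1) + q) + n + 1.
Matching the n-coefficient: p = -7p + 1 ⇒ p = \frac{1}{8}.
Matching constants: q = 7p - 7q + 1 ⇒ q = \frac{15}{64}.
General: g(n) = A·(-7)^n + \frac{n}{8} + \frac{15}{64}.
Apply g(0) = 2: A + \frac{15}{64} = 2 ⇒ A = \frac{113}{64}.
So g(n) = \frac{113 \left(-7\right)^{n}}{64} + \frac{n}{8} + \frac{15}{64}.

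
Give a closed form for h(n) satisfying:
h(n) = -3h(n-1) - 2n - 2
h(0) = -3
First-order linear with linear forcing.
Homogeneous solution: h_h(n) = A·(-3)^n.
Try particular h_p(n) = pn + q. Substituting:
  pn + q = -3(p(n-1) + q) - 2n - 2.
Matching the n-coefficient: p = -3p - 2 ⇒ p = - \frac{1}{2}.
Matching constants: q = 3p - 3q - 2 ⇒ q = - \frac{7}{8}.
General: h(n) = A·(-3)^n - \frac{n}{2} - \frac{7}{8}.
Apply h(0) = -3: A - \frac{7}{8} = -3 ⇒ A = - \frac{17}{8}.
So h(n) = - \frac{17 \left(-3\right)^{n}}{8} - \frac{n}{2} - \frac{7}{8}.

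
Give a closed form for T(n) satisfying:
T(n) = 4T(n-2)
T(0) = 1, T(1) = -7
Characteristic equation: x² - 4 = 0, which factors as (x - (-2))(x - (2)) = 0.
Roots r₁ = -2, r₂ = 2 (distinct).
General solution: T(n) = A·(-2)^n + B·(2)^n.
From T(0) = 1: A + B = 1.
From T(1) = -7: -2A + 2B = -7.
Solving: A = \frac{9}{4}, B = - \frac{5}{4}.
So T(n) = \frac{9 \left(-2\right)^{n}}{4} - \frac{5 \cdot 2^{n}}{4}.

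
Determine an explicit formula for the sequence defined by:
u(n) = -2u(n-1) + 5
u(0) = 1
First-order linear non-homogeneous.
Homogeneous solution: u_h(n) = A·(-2)^n.
Try constant particular solution u_p = K: K = -2K + 5 ⇒ K = \frac{5}{3}.
General: u(n) = A·(-2)^n + \frac{5}{3}.
Apply u(0) = 1: A + \frac{5}{3} = 1 ⇒ A = - \frac{2}{3}.
So u(n) = \frac{5}{3} - \frac{2 \left(-2\right)^{n}}{3}.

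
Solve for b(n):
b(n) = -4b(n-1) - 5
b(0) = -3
First-order linear non-homogeneous.
Homogeneous solution: b_h(n) = A·(-4)^n.
Try constant particular solution b_p = K: K = -4K - 5 ⇒ K = -1.
General: b(n) = A·(-4)^n - 1.
Apply b(0) = -3: A - 1 = -3 ⇒ A = -2.
So b(n) = - 2 \left(-4\right)^{n} - 1.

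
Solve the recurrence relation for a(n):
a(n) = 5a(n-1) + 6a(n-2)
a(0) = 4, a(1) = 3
Characteristic equation: x² - 5x - 6 = 0, which factors as (x - (-1))(x - (6)) = 0.
Roots r₁ = -1, r₂ = 6 (distinct).
General solution: a(n) = A·(-1)^n + B·(6)^n.
From a(0) = 4: A + B = 4.
From a(1) = 3: -A + 6B = 3.
Solving: A = 3, B = 1.
So a(n) = 3 \left(-1\right)^{n} + 6^{n}.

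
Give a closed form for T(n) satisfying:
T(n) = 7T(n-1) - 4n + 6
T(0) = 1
First-order linear with linear forcing.
Homogeneous solution: T_h(n) = A·(7)^n.
Try particular T_p(n) = pn + q. Substituting:
  pn + q = 7(p(n-1) + q) - 4n + 6.
Matching the n-coefficient: p = 7p - 4 ⇒ p = \frac{2}{3}.
Matching constants: q = -7p + 7q + 6 ⇒ q = - \frac{2}{9}.
General: T(n) = A·(7)^n + \frac{2 n}{3} - \frac{2}{9}.
Apply T(0) = 1: A - \frac{2}{9} = 1 ⇒ A = \frac{11}{9}.
So T(n) = \frac{11 \cdot 7^{n}}{9} + \frac{2 n}{3} - \frac{2}{9}.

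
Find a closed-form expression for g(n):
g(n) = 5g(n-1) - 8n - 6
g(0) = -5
First-order linear with linear forcing.
Homogeneous solution: g_h(n) = A·(5)^n.
Try particular g_p(n) = pn + q. Substituting:
  pn + q = 5(p(n-1) + q) - 8n - 6.
Matching the n-coefficient: p = 5p - 8 ⇒ p = 2.
Matching constants: q = -5p + 5q - 6 ⇒ q = 4.
General: g(n) = A·(5)^n + 2 n + 4.
Apply g(0) = -5: A + 4 = -5 ⇒ A = -9.
So g(n) = - 9 \cdot 5^{n} + 2 n + 4.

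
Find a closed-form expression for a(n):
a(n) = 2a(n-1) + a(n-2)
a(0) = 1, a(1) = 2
Characteristic equation: x² - 2x - 1 = 0.
Discriminant Δ = (2)² + 4·(1) = 8.
Roots r₁,₂ = (2 ± √8)/2, so r₁ = 1 + \sqrt{2}, r₂ = 1 - \sqrt{2}.
General solution: a(n) = A·r₁^n + B·r₂^n.
From the initial conditions, A + B = 1 and r₁A + r₂B = 2.
Since r₁ - r₂ = √8: A = (2 - (1)r₂)/√8 = \frac{\sqrt{2}}{4} + \frac{1}{2}, and B = 1 - A = \frac{1}{2} - \frac{\sqrt{2}}{4}.
So a(n) = \left(\frac{\sqrt{2}}{4} + \frac{1}{2}\right)\left(1 + \sqrt{2}\right)^n + \left(\frac{1}{2} - \frac{\sqrt{2}}{4}\right)\left(1 - \sqrt{2}\right)^n.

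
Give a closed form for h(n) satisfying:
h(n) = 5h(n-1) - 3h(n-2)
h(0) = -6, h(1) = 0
Characteristic equation: x² - 5x + 3 = 0.
Discriminant Δ = (5)² + 4·(-3) = 13.
Roots r₁,₂ = (5 ± √13)/2, so r₁ = \frac{\sqrt{13}}{2} + \frac{5}{2}, r₂ = \frac{5}{2} - \frac{\sqrt{13}}{2}.
General solution: h(n) = A·r₁^n + B·r₂^n.
From the initial conditions, A + B = -6 and r₁A + r₂B = 0.
Since r₁ - r₂ = √13: A = (0 - (-6)r₂)/√13 = -3 + \frac{15 \sqrt{13}}{13}, and B = -6 - A = - \frac{15 \sqrt{13}}{13} - 3.
So h(n) = \left(-3 + \frac{15 \sqrt{13}}{13}\right)\left(\frac{\sqrt{13}}{2} + \frac{5}{2}\right)^n + \left(- \frac{15 \sqrt{13}}{13} - 3\right)\left(\frac{5}{2} - \frac{\sqrt{13}}{2}\right)^n.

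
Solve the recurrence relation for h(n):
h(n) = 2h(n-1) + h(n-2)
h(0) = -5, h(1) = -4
Characteristic equation: x² - 2x - 1 = 0.
Discriminant Δ = (2)² + 4·(1) = 8.
Roots r₁,₂ = (2 ± √8)/2, so r₁ = 1 + \sqrt{2}, r₂ = 1 - \sqrt{2}.
General solution: h(n) = A·r₁^n + B·r₂^n.
From the initial conditions, A + B = -5 and r₁A + r₂B = -4.
Since r₁ - r₂ = √8: A = (-4 - (-5)r₂)/√8 = - \frac{5}{2} + \frac{\sqrt{2}}{4}, and B = -5 - A = - \frac{5}{2} - \frac{\sqrt{2}}{4}.
So h(n) = \left(- \frac{5}{2} + \frac{\sqrt{2}}{4}\right)\left(1 + \sqrt{2}\right)^n + \left(- \frac{5}{2} - \frac{\sqrt{2}}{4}\right)\left(1 - \sqrt{2}\right)^n.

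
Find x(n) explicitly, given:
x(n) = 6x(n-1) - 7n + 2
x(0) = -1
First-order linear with linear forcing.
Homogeneous solution: x_h(n) = A·(6)^n.
Try particular x_p(n) = pn + q. Substituting:
  pn + q = 6(p(n-1) + q) - 7n + 2.
Matching the n-coefficient: p = 6p - 7 ⇒ p = \frac{7}{5}.
Matching constants: q = -6p + 6q + 2 ⇒ q = \frac{32}{25}.
General: x(n) = A·(6)^n + \frac{7 n}{5} + \frac{32}{25}.
Apply x(0) = -1: A + \frac{32}{25} = -1 ⇒ A = - \frac{57}{25}.
So x(n) = - \frac{57 \cdot 6^{n}}{25} + \frac{7 n}{5} + \frac{32}{25}.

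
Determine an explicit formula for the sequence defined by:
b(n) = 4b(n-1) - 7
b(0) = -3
First-order linear non-homogeneous.
Homogeneous solution: b_h(n) = A·(4)^n.
Try constant particular solution b_p = K: K = 4K - 7 ⇒ K = \frac{7}{3}.
General: b(n) = A·(4)^n + \frac{7}{3}.
Apply b(0) = -3: A + \frac{7}{3} = -3 ⇒ A = - \frac{16}{3}.
So b(n) = \frac{7}{3} - \frac{16 \cdot 4^{n}}{3}.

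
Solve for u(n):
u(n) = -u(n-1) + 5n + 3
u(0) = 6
First-order linear with linear forcing.
Homogeneous solution: u_h(n) = A·(-1)^n.
Try particular u_p(n) = pn + q. Substituting:
  pn + q = -(p(n-1) + q) + 5n + 3.
Matching the n-coefficient: p = -p + 5 ⇒ p = \frac{5}{2}.
Matching constants: q = p - q + 3 ⇒ q = \frac{11}{4}.
General: u(n) = A·(-1)^n + \frac{5 n}{2} + \frac{11}{4}.
Apply u(0) = 6: A + \frac{11}{4} = 6 ⇒ A = \frac{13}{4}.
So u(n) = \frac{13 \left(-1\right)^{n}}{4} + \frac{5 n}{2} + \frac{11}{4}.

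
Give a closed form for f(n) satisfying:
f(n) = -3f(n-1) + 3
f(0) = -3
First-order linear non-homogeneous.
Homogeneous solution: f_h(n) = A·(-3)^n.
Try constant particular solution f_p = K: K = -3K + 3 ⇒ K = \frac{3}{4}.
General: f(n) = A·(-3)^n + \frac{3}{4}.
Apply f(0) = -3: A + \frac{3}{4} = -3 ⇒ A = - \frac{15}{4}.
So f(n) = \frac{3}{4} - \frac{15 \left(-3\right)^{n}}{4}.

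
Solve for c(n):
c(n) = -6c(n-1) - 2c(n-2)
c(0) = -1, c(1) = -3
Characteristic equation: x² + 6x + 2 = 0.
Discriminant Δ = (-6)² + 4·(-2) = 28.
Roots r₁,₂ = (-6 ± √28)/2, so r₁ = -3 + \sqrt{7}, r₂ = -3 - \sqrt{7}.
General solution: c(n) = A·r₁^n + B·r₂^n.
From the initial conditions, A + B = -1 and r₁A + r₂B = -3.
Since r₁ - r₂ = √28: A = (-3 - (-1)r₂)/√28 = - \frac{3 \sqrt{7}}{7} - \frac{1}{2}, and B = -1 - A = - \frac{1}{2} + \frac{3 \sqrt{7}}{7}.
So c(n) = \left(- \frac{3 \sqrt{7}}{7} - \frac{1}{2}\right)\left(-3 + \sqrt{7}\right)^n + \left(- \frac{1}{2} + \frac{3 \sqrt{7}}{7}\right)\left(-3 - \sqrt{7}\right)^n.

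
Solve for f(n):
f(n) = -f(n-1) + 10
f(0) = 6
First-order linear non-homogeneous.
Homogeneous solution: f_h(n) = A·(-1)^n.
Try constant particular solution f_p = K: K = -K + 10 ⇒ K = 5.
General: f(n) = A·(-1)^n + 5.
Apply f(0) = 6: A + 5 = 6 ⇒ A = 1.
So f(n) = \left(-1\right)^{n} + 5.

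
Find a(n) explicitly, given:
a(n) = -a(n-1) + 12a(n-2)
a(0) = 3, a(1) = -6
Characteristic equation: x² + x - 12 = 0, which factors as (x - (3))(x - (-4)) = 0.
Roots r₁ = 3, r₂ = -4 (distinct).
General solution: a(n) = A·(3)^n + B·(-4)^n.
From a(0) = 3: A + B = 3.
From a(1) = -6: 3A - 4B = -6.
Solving: A = \frac{6}{7}, B = \frac{15}{7}.
So a(n) = \frac{15 \left(-4\right)^{n}}{7} + \frac{6 \cdot 3^{n}}{7}.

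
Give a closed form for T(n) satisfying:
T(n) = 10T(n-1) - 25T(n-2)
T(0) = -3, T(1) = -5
Characteristic equation: x² - 10x + 25 = 0, which is (x - (5))².
Repeated root r = 5.
General solution: T(n) = (A + Bn)·(5)^n.
From T(0) = -3: A = -3.
From T(1) = -5: (A + B)·(5) = -5 ⇒ B = 2.
So T(n) = \left(2 n - 3\right) \cdot (5)^n.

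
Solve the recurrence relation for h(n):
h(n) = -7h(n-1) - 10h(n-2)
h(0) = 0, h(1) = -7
Characteristic equation: x² + 7x + 10 = 0, which factors as (x - (-5))(x - (-2)) = 0.
Roots r₁ = -5, r₂ = -2 (distinct).
General solution: h(n) = A·(-5)^n + B·(-2)^n.
From h(0) = 0: A + B = 0.
From h(1) = -7: -5A - 2B = -7.
Solving: A = \frac{7}{3}, B = - \frac{7}{3}.
So h(n) = - \frac{7 \left(-2\right)^{n}}{3} + \frac{7 \left(-5\right)^{n}}{3}.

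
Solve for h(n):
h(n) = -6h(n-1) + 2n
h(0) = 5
First-order linear with linear forcing.
Homogeneous solution: h_h(n) = A·(-6)^n.
Try particular h_p(n) = pn + q. Substituting:
  pn + q = -6(p(n-1) + q) + 2n.
Matching the n-coefficient: p = -6p + 2 ⇒ p = \frac{2}{7}.
Matching constants: q = 6p - 6q ⇒ q = \frac{12}{49}.
General: h(n) = A·(-6)^n + \frac{2 n}{7} + \frac{12}{49}.
Apply h(0) = 5: A + \frac{12}{49} = 5 ⇒ A = \frac{233}{49}.
So h(n) = \frac{233 \left(-6\right)^{n}}{49} + \frac{2 n}{7} + \frac{12}{49}.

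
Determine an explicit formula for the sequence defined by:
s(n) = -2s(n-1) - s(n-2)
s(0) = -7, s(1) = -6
Characteristic equation: x² + 2x + 1 = 0, which is (x - (-1))².
Repeated root r = -1.
General solution: s(n) = (A + Bn)·(-1)^n.
From s(0) = -7: A = -7.
From s(1) = -6: (A + B)·(-1) = -6 ⇒ B = 13.
So s(n) = \left(13 n - 7\right) \cdot (-1)^n.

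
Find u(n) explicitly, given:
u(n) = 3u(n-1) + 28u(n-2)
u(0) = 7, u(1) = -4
Characteristic equation: x² - 3x - 28 = 0, which factors as (x - (-4))(x - (7)) = 0.
Roots r₁ = -4, r₂ = 7 (distinct).
General solution: u(n) = A·(-4)^n + B·(7)^n.
From u(0) = 7: A + B = 7.
From u(1) = -4: -4A + 7B = -4.
Solving: A = \frac{53}{11}, B = \frac{24}{11}.
So u(n) = \frac{53 \left(-4\right)^{n}}{11} + \frac{24 \cdot 7^{n}}{11}.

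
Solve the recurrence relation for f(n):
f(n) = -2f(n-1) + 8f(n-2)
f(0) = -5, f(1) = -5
Characteristic equation: x² + 2x - 8 = 0, which factors as (x - (2))(x - (-4)) = 0.
Roots r₁ = 2, r₂ = -4 (distinct).
General solution: f(n) = A·(2)^n + B·(-4)^n.
From f(0) = -5: A + B = -5.
From f(1) = -5: 2A - 4B = -5.
Solving: A = - \frac{25}{6}, B = - \frac{5}{6}.
So f(n) = - \frac{5 \left(-4\right)^{n}}{6} - \frac{25 \cdot 2^{n}}{6}.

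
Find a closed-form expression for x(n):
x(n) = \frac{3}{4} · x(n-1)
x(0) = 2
Pure geometric recurrence with ratio \frac{3}{4}.
By induction x(n) = x(0) · (\frac{3}{4})^n = 2 \left(\frac{3}{4}\right)^{n}.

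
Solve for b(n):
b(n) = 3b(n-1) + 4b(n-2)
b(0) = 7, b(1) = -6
Characteristic equation: x² - 3x - 4 = 0, which factors as (x - (-1))(x - (4)) = 0.
Roots r₁ = -1, r₂ = 4 (distinct).
General solution: b(n) = A·(-1)^n + B·(4)^n.
From b(0) = 7: A + B = 7.
From b(1) = -6: -A + 4B = -6.
Solving: A = \frac{34}{5}, B = \frac{1}{5}.
So b(n) = \frac{34 \left(-1\right)^{n}}{5} + \frac{4^{n}}{5}.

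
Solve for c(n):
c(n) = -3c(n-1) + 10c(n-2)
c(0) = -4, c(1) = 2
Characteristic equation: x² + 3x - 10 = 0, which factors as (x - (2))(x - (-5)) = 0.
Roots r₁ = 2, r₂ = -5 (distinct).
General solution: c(n) = A·(2)^n + B·(-5)^n.
From c(0) = -4: A + B = -4.
From c(1) = 2: 2A - 5B = 2.
Solving: A = - \frac{18}{7}, B = - \frac{10}{7}.
So c(n) = - \frac{10 \left(-5\right)^{n}}{7} - \frac{18 \cdot 2^{n}}{7}.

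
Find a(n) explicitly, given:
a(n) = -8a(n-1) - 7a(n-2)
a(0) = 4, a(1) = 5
Characteristic equation: x² + 8x + 7 = 0, which factors as (x - (-1))(x - (-7)) = 0.
Roots r₁ = -1, r₂ = -7 (distinct).
General solution: a(n) = A·(-1)^n + B·(-7)^n.
From a(0) = 4: A + B = 4.
From a(1) = 5: -A - 7B = 5.
Solving: A = \frac{11}{2}, B = - \frac{3}{2}.
So a(n) = \frac{11 \left(-1\right)^{n}}{2} - \frac{3 \left(-7\right)^{n}}{2}.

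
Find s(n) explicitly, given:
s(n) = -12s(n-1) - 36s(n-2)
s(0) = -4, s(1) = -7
Characteristic equation: x² + 12x + 36 = 0, which is (x - (-6))².
Repeated root r = -6.
General solution: s(n) = (A + Bn)·(-6)^n.
From s(0) = -4: A = -4.
From s(1) = -7: (A + B)·(-6) = -7 ⇒ B = \frac{31}{6}.
So s(n) = \left(\frac{31 n}{6} - 4\right) \cdot (-6)^n.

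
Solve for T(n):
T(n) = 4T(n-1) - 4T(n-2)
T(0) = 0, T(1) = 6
Characteristic equation: x² - 4x + 4 = 0, which is (x - (2))².
Repeated root r = 2.
General solution: T(n) = (A + Bn)·(2)^n.
From T(0) = 0: A = 0.
From T(1) = 6: (A + B)·(2) = 6 ⇒ B = 3.
So T(n) = \left(3 n\right) \cdot (2)^n.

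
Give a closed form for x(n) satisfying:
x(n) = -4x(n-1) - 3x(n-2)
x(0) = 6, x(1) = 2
Characteristic equation: x² + 4x + 3 = 0, which factors as (x - (-1))(x - (-3)) = 0.
Roots r₁ = -1, r₂ = -3 (distinct).
General solution: x(n) = A·(-1)^n + B·(-3)^n.
From x(0) = 6: A + B = 6.
From x(1) = 2: -A - 3B = 2.
Solving: A = 10, B = -4.
So x(n) = 10 \left(-1\right)^{n} - 4 \left(-3\right)^{n}.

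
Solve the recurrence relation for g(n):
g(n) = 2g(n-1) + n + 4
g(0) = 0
First-order linear with linear forcing.
Homogeneous solution: g_h(n) = A·(2)^n.
Try particular g_p(n) = pn + q. Substituting:
  pn + q = 2(p(n-1) + q) + n + 4.
Matching the n-coefficient: p = 2p + 1 ⇒ p = -1.
Matching constants: q = -2p + 2q + 4 ⇒ q = -6.
General: g(n) = A·(2)^n - n - 6.
Apply g(0) = 0: A - 6 = 0 ⇒ A = 6.
So g(n) = 6 \cdot 2^{n} - n - 6.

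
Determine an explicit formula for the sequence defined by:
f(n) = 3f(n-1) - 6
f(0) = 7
First-order linear non-homogeneous.
Homogeneous solution: f_h(n) = A·(3)^n.
Try constant particular solution f_p = K: K = 3K - 6 ⇒ K = 3.
General: f(n) = A·(3)^n + 3.
Apply f(0) = 7: A + 3 = 7 ⇒ A = 4.
So f(n) = 4 \cdot 3^{n} + 3.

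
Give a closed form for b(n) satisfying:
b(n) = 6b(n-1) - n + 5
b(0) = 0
First-order linear with linear forcing.
Homogeneous solution: b_h(n) = A·(6)^n.
Try particular b_p(n) = pn + q. Substituting:
  pn + q = 6(p(n-1) + q) - n + 5.
Matching the n-coefficient: p = 6p - 1 ⇒ p = \frac{1}{5}.
Matching constants: q = -6p + 6q + 5 ⇒ q = - \frac{19}{25}.
General: b(n) = A·(6)^n + \frac{n}{5} - \frac{19}{25}.
Apply b(0) = 0: A - \frac{19}{25} = 0 ⇒ A = \frac{19}{25}.
So b(n) = \frac{19 \cdot 6^{n}}{25} + \frac{n}{5} - \frac{19}{25}.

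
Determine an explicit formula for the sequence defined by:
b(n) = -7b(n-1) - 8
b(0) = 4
First-order linear non-homogeneous.
Homogeneous solution: b_h(n) = A·(-7)^n.
Try constant particular solution b_p = K: K = -7K - 8 ⇒ K = -1.
General: b(n) = A·(-7)^n - 1.
Apply b(0) = 4: A - 1 = 4 ⇒ A = 5.
So b(n) = 5 \left(-7\right)^{n} - 1.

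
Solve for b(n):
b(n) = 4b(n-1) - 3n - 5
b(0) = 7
First-order linear with linear forcing.
Homogeneous solution: b_h(n) = A·(4)^n.
Try particular b_p(n) = pn + q. Substituting:
  pn + q = 4(p(n-1) + q) - 3n - 5.
Matching the n-coefficient: p = 4p - 3 ⇒ p = 1.
Matching constants: q = -4p + 4q - 5 ⇒ q = 3.
General: b(n) = A·(4)^n + n + 3.
Apply b(0) = 7: A + 3 = 7 ⇒ A = 4.
So b(n) = 4 \cdot 4^{n} + n + 3.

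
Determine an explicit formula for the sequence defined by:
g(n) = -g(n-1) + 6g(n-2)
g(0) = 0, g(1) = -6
Characteristic equation: x² + x - 6 = 0, which factors as (x - (-3))(x - (2)) = 0.
Roots r₁ = -3, r₂ = 2 (distinct).
General solution: g(n) = A·(-3)^n + B·(2)^n.
From g(0) = 0: A + B = 0.
From g(1) = -6: -3A + 2B = -6.
Solving: A = \frac{6}{5}, B = - \frac{6}{5}.
So g(n) = \frac{6 \left(-3\right)^{n}}{5} - \frac{6 \cdot 2^{n}}{5}.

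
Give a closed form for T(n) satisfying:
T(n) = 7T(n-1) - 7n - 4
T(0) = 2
First-order linear with linear forcing.
Homogeneous solution: T_h(n) = A·(7)^n.
Try particular T_p(n) = pn + q. Substituting:
  pn + q = 7(p(n-1) + q) - 7n - 4.
Matching the n-coefficient: p = 7p - 7 ⇒ p = \frac{7}{6}.
Matching constants: q = -7p + 7q - 4 ⇒ q = \frac{73}{36}.
General: T(n) = A·(7)^n + \frac{7 n}{6} + \frac{73}{36}.
Apply T(0) = 2: A + \frac{73}{36} = 2 ⇒ A = - \frac{1}{36}.
So T(n) = - \frac{7^{n}}{36} + \frac{7 n}{6} + \frac{73}{36}.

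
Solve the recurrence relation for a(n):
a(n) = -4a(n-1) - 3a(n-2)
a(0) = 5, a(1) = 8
Characteristic equation: x² + 4x + 3 = 0, which factors as (x - (-1))(x - (-3)) = 0.
Roots r₁ = -1, r₂ = -3 (distinct).
General solution: a(n) = A·(-1)^n + B·(-3)^n.
From a(0) = 5: A + B = 5.
From a(1) = 8: -A - 3B = 8.
Solving: A = \frac{23}{2}, B = - \frac{13}{2}.
So a(n) = \frac{23 \left(-1\right)^{n}}{2} - \frac{13 \left(-3\right)^{n}}{2}.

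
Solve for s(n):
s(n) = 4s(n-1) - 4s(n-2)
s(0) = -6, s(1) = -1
Characteristic equation: x² - 4x + 4 = 0, which is (x - (2))².
Repeated root r = 2.
General solution: s(n) = (A + Bn)·(2)^n.
From s(0) = -6: A = -6.
From s(1) = -1: (A + B)·(2) = -1 ⇒ B = \frac{11}{2}.
So s(n) = \left(\frac{11 n}{2} - 6\right) \cdot (2)^n.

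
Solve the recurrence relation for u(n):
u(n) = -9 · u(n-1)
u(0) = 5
Pure geometric recurrence with ratio -9.
By induction u(n) = u(0) · (-9)^n = 5 \left(-9\right)^{n}.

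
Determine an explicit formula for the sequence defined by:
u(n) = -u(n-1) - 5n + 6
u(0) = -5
First-order linear with linear forcing.
Homogeneous solution: u_h(n) = A·(-1)^n.
Try particular u_p(n) = pn + q. Substituting:
  pn + q = -(p(n-1) + q) - 5n + 6.
Matching the n-coefficient: p = -p - 5 ⇒ p = - \frac{5}{2}.
Matching constants: q = p - q + 6 ⇒ q = \frac{7}{4}.
General: u(n) = A·(-1)^n - \frac{5 n}{2} + \frac{7}{4}.
Apply u(0) = -5: A + \frac{7}{4} = -5 ⇒ A = - \frac{27}{4}.
So u(n) = - \frac{27 \left(-1\right)^{n}}{4} - \frac{5 n}{2} + \frac{7}{4}.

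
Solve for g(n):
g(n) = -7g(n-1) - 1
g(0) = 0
First-order linear non-homogeneous.
Homogeneous solution: g_h(n) = A·(-7)^n.
Try constant particular solution g_p = K: K = -7K - 1 ⇒ K = - \frac{1}{8}.
General: g(n) = A·(-7)^n - \frac{1}{8}.
Apply g(0) = 0: A - \frac{1}{8} = 0 ⇒ A = \frac{1}{8}.
So g(n) = \frac{\left(-7\right)^{n}}{8} - \frac{1}{8}.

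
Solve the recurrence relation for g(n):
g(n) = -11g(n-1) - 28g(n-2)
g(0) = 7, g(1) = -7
Characteristic equation: x² + 11x + 28 = 0, which factors as (x - (-4))(x - (-7)) = 0.
Roots r₁ = -4, r₂ = -7 (distinct).
General solution: g(n) = A·(-4)^n + B·(-7)^n.
From g(0) = 7: A + B = 7.
From g(1) = -7: -4A - 7B = -7.
Solving: A = 14, B = -7.
So g(n) = 14 \left(-4\right)^{n} - 7 \left(-7\right)^{n}.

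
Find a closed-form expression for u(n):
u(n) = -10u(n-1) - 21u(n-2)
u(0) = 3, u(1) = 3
Characteristic equation: x² + 10x + 21 = 0, which factors as (x - (-7))(x - (-3)) = 0.
Roots r₁ = -7, r₂ = -3 (distinct).
General solution: u(n) = A·(-7)^n + B·(-3)^n.
From u(0) = 3: A + B = 3.
From u(1) = 3: -7A - 3B = 3.
Solving: A = -3, B = 6.
So u(n) = 6 \left(-3\right)^{n} - 3 \left(-7\right)^{n}.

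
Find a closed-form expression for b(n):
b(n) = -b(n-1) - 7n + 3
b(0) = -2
First-order linear with linear forcing.
Homogeneous solution: b_h(n) = A·(-1)^n.
Try particular b_p(n) = pn + q. Substituting:
  pn + q = -(p(n-1) + q) - 7n + 3.
Matching the n-coefficient: p = -p - 7 ⇒ p = - \frac{7}{2}.
Matching constants: q = p - q + 3 ⇒ q = - \frac{1}{4}.
General: b(n) = A·(-1)^n - \frac{7 n}{2} - \frac{1}{4}.
Apply b(0) = -2: A - \frac{1}{4} = -2 ⇒ A = - \frac{7}{4}.
So b(n) = - \frac{7 \left(-1\right)^{n}}{4} - \frac{7 n}{2} - \frac{1}{4}.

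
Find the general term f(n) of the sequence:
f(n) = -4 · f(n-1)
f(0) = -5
Pure geometric recurrence with ratio -4.
By induction f(n) = f(0) · (-4)^n = - 5 \left(-4\right)^{n}.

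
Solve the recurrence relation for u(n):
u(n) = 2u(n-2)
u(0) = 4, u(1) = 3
Characteristic equation: x² - 2 = 0.
Discriminant Δ = (0)² + 4·(2) = 8.
Roots r₁,₂ = (0 ± √8)/2, so r₁ = \sqrt{2}, r₂ = - \sqrt{2}.
General solution: u(n) = A·r₁^n + B·r₂^n.
From the initial conditions, A + B = 4 and r₁A + r₂B = 3.
Since r₁ - r₂ = √8: A = (3 - (4)r₂)/√8 = \frac{3 \sqrt{2}}{4} + 2, and B = 4 - A = 2 - \frac{3 \sqrt{2}}{4}.
So u(n) = \left(\frac{3 \sqrt{2}}{4} + 2\right)\left(\sqrt{2}\right)^n + \left(2 - \frac{3 \sqrt{2}}{4}\right)\left(- \sqrt{2}\right)^n.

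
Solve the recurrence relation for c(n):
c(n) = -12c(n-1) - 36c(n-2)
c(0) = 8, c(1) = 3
Characteristic equation: x² + 12x + 36 = 0, which is (x - (-6))².
Repeated root r = -6.
General solution: c(n) = (A + Bn)·(-6)^n.
From c(0) = 8: A = 8.
From c(1) = 3: (A + B)·(-6) = 3 ⇒ B = - \frac{17}{2}.
So c(n) = \left(8 - \frac{17 n}{2}\right) \cdot (-6)^n.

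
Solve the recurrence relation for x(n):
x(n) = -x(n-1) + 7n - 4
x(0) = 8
First-order linear with linear forcing.
Homogeneous solution: x_h(n) = A·(-1)^n.
Try particular x_p(n) = pn + q. Substituting:
  pn + q = -(p(n-1) + q) + 7n - 4.
Matching the n-coefficient: p = -p + 7 ⇒ p = \frac{7}{2}.
Matching constants: q = p - q - 4 ⇒ q = - \frac{1}{4}.
General: x(n) = A·(-1)^n + \frac{7 n}{2} - \frac{1}{4}.
Apply x(0) = 8: A - \frac{1}{4} = 8 ⇒ A = \frac{33}{4}.
So x(n) = \frac{33 \left(-1\right)^{n}}{4} + \frac{7 n}{2} - \frac{1}{4}.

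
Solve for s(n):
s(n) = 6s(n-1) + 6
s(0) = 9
First-order linear non-homogeneous.
Homogeneous solution: s_h(n) = A·(6)^n.
Try constant particular solution s_p = K: K = 6K + 6 ⇒ K = - \frac{6}{5}.
General: s(n) = A·(6)^n - \frac{6}{5}.
Apply s(0) = 9: A - \frac{6}{5} = 9 ⇒ A = \frac{51}{5}.
So s(n) = \frac{51 \cdot 6^{n}}{5} - \frac{6}{5}.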